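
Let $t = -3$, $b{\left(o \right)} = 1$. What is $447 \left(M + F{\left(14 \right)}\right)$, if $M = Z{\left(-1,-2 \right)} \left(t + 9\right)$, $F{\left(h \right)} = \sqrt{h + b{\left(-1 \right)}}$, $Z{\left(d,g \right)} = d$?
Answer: $-2682 + 447 \sqrt{15} \approx -950.78$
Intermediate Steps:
$F{\left(h \right)} = \sqrt{1 + h}$ ($F{\left(h \right)} = \sqrt{h + 1} = \sqrt{1 + h}$)
$M = -6$ ($M = - (-3 + 9) = \left(-1\right) 6 = -6$)
$447 \left(M + F{\left(14 \right)}\right) = 447 \left(-6 + \sqrt{1 + 14}\right) = 447 \left(-6 + \sqrt{15}\right) = -2682 + 447 \sqrt{15}$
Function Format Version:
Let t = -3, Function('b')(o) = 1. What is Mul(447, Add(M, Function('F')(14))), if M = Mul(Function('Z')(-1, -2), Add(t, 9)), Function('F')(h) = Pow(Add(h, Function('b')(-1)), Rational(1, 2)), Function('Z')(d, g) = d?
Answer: Add(-2682, Mul(447, Pow(15, Rational(1, 2)))) ≈ -950.78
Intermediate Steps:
Function('F')(h) = Pow(Add(1, h), Rational(1, 2)) (Function('F')(h) = Pow(Add(h, 1), Rational(1, 2)) = Pow(Add(1, h), Rational(1, 2)))
M = -6 (M = Mul(-1, Add(-3, 9)) = Mul(-1, 6) = -6)
Mul(447, Add(M, Function('F')(14))) = Mul(447, Add(-6, Pow(Add(1, 14), Rational(1, 2)))) = Mul(447, Add(-6, Pow(15, Rational(1, 2)))) = Add(-2682, Mul(447, Pow(15, Rational(1, 2))))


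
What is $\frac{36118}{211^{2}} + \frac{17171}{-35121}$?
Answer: $\frac{504030187}{1563622041} \approx 0.32235$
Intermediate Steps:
$\frac{36118}{211^{2}} + \frac{17171}{-35121} = \frac{36118}{44521} + 17171 \left(- \frac{1}{35121}\right) = 36118 \cdot \frac{1}{44521} - \frac{17171}{35121} = \frac{36118}{44521} - \frac{17171}{35121} = \frac{504030187}{1563622041}$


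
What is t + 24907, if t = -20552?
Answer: 4355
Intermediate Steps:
t + 24907 = -20552 + 24907 = 4355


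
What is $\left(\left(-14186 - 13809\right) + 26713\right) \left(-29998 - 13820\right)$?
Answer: $56174676$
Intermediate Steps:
$\left(\left(-14186 - 13809\right) + 26713\right) \left(-29998 - 13820\right) = \left(\left(-14186 - 13809\right) + 26713\right) \left(-43818\right) = \left(-27995 + 26713\right) \left(-43818\right) = \left(-1282\right) \left(-43818\right) = 56174676$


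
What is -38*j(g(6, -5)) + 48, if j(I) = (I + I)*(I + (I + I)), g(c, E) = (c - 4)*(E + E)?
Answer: -91152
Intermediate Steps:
g(c, E) = 2*E*(-4 + c) (g(c, E) = (-4 + c)*(2*E) = 2*E*(-4 + c))
j(I) = 6*I**2 (j(I) = (2*I)*(I + 2*I) = (2*I)*(3*I) = 6*I**2)
-38*j(g(6, -5)) + 48 = -228*(2*(-5)*(-4 + 6))**2 + 48 = -228*(2*(-5)*2)**2 + 48 = -228*(-20)**2 + 48 = -228*400 + 48 = -38*2400 + 48 = -91200 + 48 = -91152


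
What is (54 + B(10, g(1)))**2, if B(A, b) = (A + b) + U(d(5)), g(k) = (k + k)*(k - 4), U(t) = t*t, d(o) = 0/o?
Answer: 3364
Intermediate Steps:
d(o) = 0
U(t) = t**2
g(k) = 2*k*(-4 + k) (g(k) = (2*k)*(-4 + k) = 2*k*(-4 + k))
B(A, b) = A + b (B(A, b) = (A + b) + 0**2 = (A + b) + 0 = A + b)
(54 + B(10, g(1)))**2 = (54 + (10 + 2*1*(-4 + 1)))**2 = (54 + (10 + 2*1*(-3)))**2 = (54 + (10 - 6))**2 = (54 + 4)**2 = 58**2 = 3364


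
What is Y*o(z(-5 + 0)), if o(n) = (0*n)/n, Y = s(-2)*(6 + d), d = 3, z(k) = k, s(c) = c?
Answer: 0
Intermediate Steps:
Y = -18 (Y = -2*(6 + 3) = -2*9 = -18)
o(n) = 0 (o(n) = 0/n = 0)
Y*o(z(-5 + 0)) = -18*0 = 0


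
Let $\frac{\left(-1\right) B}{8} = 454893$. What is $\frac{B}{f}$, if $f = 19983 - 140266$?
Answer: $\frac{3639144}{120283} \approx 30.255$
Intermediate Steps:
$B = -3639144$ ($B = \left(-8\right) 454893 = -3639144$)
$f = -120283$
$\frac{B}{f} = - \frac{3639144}{-120283} = \left(-3639144\right) \left(- \frac{1}{120283}\right) = \frac{3639144}{120283}$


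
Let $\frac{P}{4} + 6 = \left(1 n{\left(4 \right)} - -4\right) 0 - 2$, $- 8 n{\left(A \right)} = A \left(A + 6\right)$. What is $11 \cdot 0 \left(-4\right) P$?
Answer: $0$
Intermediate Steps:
$n{\left(A \right)} = - \frac{A \left(6 + A\right)}{8}$ ($n{\left(A \right)} = - \frac{A \left(A + 6\right)}{8} = - \frac{A \left(6 + A\right)}{8}$)
$P = -32$ ($P = -24 + 4 \left(\left(1 \left(\left(- \frac{1}{8}\right) 4 \left(6 + 4\right)\right) - -4\right) 0 - 2\right) = -24 + 4 \left(\left(1 \left(\left(- \frac{1}{8}\right) 4 \cdot 10\right) + 4\right) 0 - 2\right) = -24 + 4 \left(\left(1 \left(-5\right) + 4\right) 0 - 2\right) = -24 + 4 \left(\left(-5 + 4\right) 0 - 2\right) = -24 + 4 \left(\left(-1\right) 0 - 2\right) = -24 + 4 \left(0 - 2\right) = -24 + 4 \left(-2\right) = -24 - 8 = -32$)
$11 \cdot 0 \left(-4\right) P = 11 \cdot 0 \left(-4\right) \left(-32\right) = 11 \cdot 0 \left(-32\right) = 0 \left(-32\right) = 0$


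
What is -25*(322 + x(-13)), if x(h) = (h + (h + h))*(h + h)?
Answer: -33400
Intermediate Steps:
x(h) = 6*h**2 (x(h) = (h + 2*h)*(2*h) = (3*h)*(2*h) = 6*h**2)
-25*(322 + x(-13)) = -25*(322 + 6*(-13)**2) = -25*(322 + 6*169) = -25*(322 + 1014) = -25*1336 = -33400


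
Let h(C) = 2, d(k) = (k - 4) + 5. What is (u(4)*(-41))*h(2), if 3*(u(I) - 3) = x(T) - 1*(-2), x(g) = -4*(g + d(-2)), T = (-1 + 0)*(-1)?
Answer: -902/3 ≈ -300.67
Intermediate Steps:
T = 1 (T = -1*(-1) = 1)
d(k) = 1 + k (d(k) = (-4 + k) + 5 = 1 + k)
x(g) = 4 - 4*g (x(g) = -4*(g + (1 - 2)) = -4*(g - 1) = -4*(-1 + g) = 4 - 4*g)
u(I) = 11/3 (u(I) = 3 + ((4 - 4*1) - 1*(-2))/3 = 3 + ((4 - 4) + 2)/3 = 3 + (0 + 2)/3 = 3 + (⅓)*2 = 3 + ⅔ = 11/3)
(u(4)*(-41))*h(2) = ((11/3)*(-41))*2 = -451/3*2 = -902/3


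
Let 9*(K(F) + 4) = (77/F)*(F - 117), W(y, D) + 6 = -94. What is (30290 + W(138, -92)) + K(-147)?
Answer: 1902686/63 ≈ 30201.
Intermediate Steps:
W(y, D) = -100 (W(y, D) = -6 - 94 = -100)
K(F) = -4 + 77*(-117 + F)/(9*F) (K(F) = -4 + ((77/F)*(F - 117))/9 = -4 + ((77/F)*(-117 + F))/9 = -4 + (77*(-117 + F)/F)/9 = -4 + 77*(-117 + F)/(9*F))
(30290 + W(138, -92)) + K(-147) = (30290 - 100) + (41/9 - 1001/(-147)) = 30190 + (41/9 - 1001*(-1/147)) = 30190 + (41/9 + 143/21) = 30190 + 716/63 = 1902686/63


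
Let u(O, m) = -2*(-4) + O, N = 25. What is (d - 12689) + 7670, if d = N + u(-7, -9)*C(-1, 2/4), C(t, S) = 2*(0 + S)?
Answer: -4993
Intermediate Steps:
u(O, m) = 8 + O
C(t, S) = 2*S
d = 26 (d = 25 + (8 - 7)*(2*(2/4)) = 25 + 1*(2*(2*(¼))) = 25 + 1*(2*(½)) = 25 + 1*1 = 25 + 1 = 26)
(d - 12689) + 7670 = (26 - 12689) + 7670 = -12663 + 7670 = -4993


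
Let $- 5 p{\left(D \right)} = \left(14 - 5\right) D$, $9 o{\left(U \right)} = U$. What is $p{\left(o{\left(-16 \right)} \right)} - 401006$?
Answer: $- \frac{2005014}{5} \approx -4.01 \cdot 10^{5}$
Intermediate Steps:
$o{\left(U \right)} = \frac{U}{9}$
$p{\left(D \right)} = - \frac{9 D}{5}$ ($p{\left(D \right)} = - \frac{\left(14 - 5\right) D}{5} = - \frac{9 D}{5}$)
$p{\left(o{\left(-16 \right)} \right)} - 401006 = - \frac{9 \cdot \frac{1}{9} \left(-16\right)}{5} - 401006 = \left(- \frac{9}{5}\right) \left(- \frac{16}{9}\right) - 401006 = \frac{16}{5} - 401006 = - \frac{2005014}{5}$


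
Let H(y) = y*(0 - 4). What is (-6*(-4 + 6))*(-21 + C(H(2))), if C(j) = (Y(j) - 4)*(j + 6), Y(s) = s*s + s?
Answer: 1500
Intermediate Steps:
Y(s) = s + s² (Y(s) = s² + s = s + s²)
H(y) = -4*y (H(y) = y*(-4) = -4*y)
C(j) = (-4 + j*(1 + j))*(6 + j) (C(j) = (j*(1 + j) - 4)*(j + 6) = (-4 + j*(1 + j))*(6 + j))
(-6*(-4 + 6))*(-21 + C(H(2))) = (-6*(-4 + 6))*(-21 + (-24 + (-4*2)³ + 2*(-4*2) + 7*(-4*2)²)) = (-6*2)*(-21 + (-24 + (-8)³ + 2*(-8) + 7*(-8)²)) = -12*(-21 + (-24 - 512 - 16 + 7*64)) = -12*(-21 + (-24 - 512 - 16 + 448)) = -12*(-21 - 104) = -12*(-125) = 1500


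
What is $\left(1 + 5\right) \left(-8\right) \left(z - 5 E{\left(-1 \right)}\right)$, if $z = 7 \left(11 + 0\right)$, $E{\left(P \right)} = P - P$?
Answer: $-3696$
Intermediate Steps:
$E{\left(P \right)} = 0$
$z = 77$ ($z = 7 \cdot 11 = 77$)
$\left(1 + 5\right) \left(-8\right) \left(z - 5 E{\left(-1 \right)}\right) = \left(1 + 5\right) \left(-8\right) \left(77 - 0\right) = 6 \left(-8\right) \left(77 + 0\right) = \left(-48\right) 77 = -3696$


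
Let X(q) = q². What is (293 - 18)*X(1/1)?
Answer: 275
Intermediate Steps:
(293 - 18)*X(1/1) = (293 - 18)*(1/1)² = 275*1² = 275*1 = 275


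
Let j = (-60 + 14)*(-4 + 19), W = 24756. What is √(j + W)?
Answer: 3*√2674 ≈ 155.13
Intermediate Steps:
j = -690 (j = -46*15 = -690)
√(j + W) = √(-690 + 24756) = √24066 = 3*√2674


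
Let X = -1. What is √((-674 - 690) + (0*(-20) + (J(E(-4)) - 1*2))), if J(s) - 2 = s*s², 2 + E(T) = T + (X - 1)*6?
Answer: 2*I*√1799 ≈ 84.829*I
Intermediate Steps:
E(T) = -14 + T (E(T) = -2 + (T + (-1 - 1)*6) = -2 + (T - 2*6) = -2 + (T - 12) = -2 + (-12 + T) = -14 + T)
J(s) = 2 + s³ (J(s) = 2 + s*s² = 2 + s³)
√((-674 - 690) + (0*(-20) + (J(E(-4)) - 1*2))) = √((-674 - 690) + (0*(-20) + ((2 + (-14 - 4)³) - 1*2))) = √(-1364 + (0 + ((2 + (-18)³) - 2))) = √(-1364 + (0 + ((2 - 5832) - 2))) = √(-1364 + (0 + (-5830 - 2))) = √(-1364 + (0 - 5832)) = √(-1364 - 5832) = √(-7196) = 2*I*√1799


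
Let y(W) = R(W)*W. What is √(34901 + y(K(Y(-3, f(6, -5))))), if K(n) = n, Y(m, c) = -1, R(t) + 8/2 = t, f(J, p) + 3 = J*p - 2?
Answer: √34906 ≈ 186.83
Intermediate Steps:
f(J, p) = -5 + J*p (f(J, p) = -3 + (J*p - 2) = -3 + (-2 + J*p) = -5 + J*p)
R(t) = -4 + t
y(W) = W*(-4 + W) (y(W) = (-4 + W)*W = W*(-4 + W))
√(34901 + y(K(Y(-3, f(6, -5))))) = √(34901 - (-4 - 1)) = √(34901 - 1*(-5)) = √(34901 + 5) = √34906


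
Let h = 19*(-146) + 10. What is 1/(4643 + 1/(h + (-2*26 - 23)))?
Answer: 2839/13181476 ≈ 0.00021538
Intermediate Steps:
h = -2764 (h = -2774 + 10 = -2764)
1/(4643 + 1/(h + (-2*26 - 23))) = 1/(4643 + 1/(-2764 + (-2*26 - 23))) = 1/(4643 + 1/(-2764 + (-52 - 23))) = 1/(4643 + 1/(-2764 - 75)) = 1/(4643 + 1/(-2839)) = 1/(4643 - 1/2839) = 1/(13181476/2839) = 2839/13181476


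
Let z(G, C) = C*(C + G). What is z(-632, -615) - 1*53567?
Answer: 713338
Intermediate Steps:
z(-632, -615) - 1*53567 = -615*(-615 - 632) - 1*53567 = -615*(-1247) - 53567 = 766905 - 53567 = 713338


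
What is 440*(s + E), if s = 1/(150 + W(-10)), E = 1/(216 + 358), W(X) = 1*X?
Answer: 1122/287 ≈ 3.9094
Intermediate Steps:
W(X) = X
E = 1/574 ≈ 0.0017422
s = 1/140 (s = 1/(150 - 10) = 1/140 ≈ 0.0071429)
440*(s + E) = 440*(1/140 + 1/574) = 440*(51/5740) = 1122/287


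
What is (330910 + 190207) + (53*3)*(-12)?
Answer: 519209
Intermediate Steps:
(330910 + 190207) + (53*3)*(-12) = 521117 + 159*(-12) = 521117 - 1908 = 519209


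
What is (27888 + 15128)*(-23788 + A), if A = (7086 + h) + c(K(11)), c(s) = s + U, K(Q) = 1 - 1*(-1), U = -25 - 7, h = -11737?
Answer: -1224622504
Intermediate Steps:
U = -32
K(Q) = 2 (K(Q) = 1 + 1 = 2)
c(s) = -32 + s (c(s) = s - 32 = -32 + s)
A = -4681 (A = (7086 - 11737) + (-32 + 2) = -4651 - 30 = -4681)
(27888 + 15128)*(-23788 + A) = (27888 + 15128)*(-23788 - 4681) = 43016*(-28469) = -1224622504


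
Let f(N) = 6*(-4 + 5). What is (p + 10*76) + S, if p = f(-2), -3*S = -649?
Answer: 2947/3 ≈ 982.33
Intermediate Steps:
S = 649/3 (S = -⅓*(-649) = 649/3 ≈ 216.33)
f(N) = 6 (f(N) = 6*1 = 6)
p = 6
(p + 10*76) + S = (6 + 10*76) + 649/3 = (6 + 760) + 649/3 = 766 + 649/3 = 2947/3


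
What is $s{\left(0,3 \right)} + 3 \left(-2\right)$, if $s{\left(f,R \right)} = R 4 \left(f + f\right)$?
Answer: $-6$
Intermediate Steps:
$s{\left(f,R \right)} = 8 R f$ ($s{\left(f,R \right)} = 4 R 2 f = 8 R f$)
$s{\left(0,3 \right)} + 3 \left(-2\right) = 8 \cdot 3 \cdot 0 + 3 \left(-2\right) = 0 - 6 = -6$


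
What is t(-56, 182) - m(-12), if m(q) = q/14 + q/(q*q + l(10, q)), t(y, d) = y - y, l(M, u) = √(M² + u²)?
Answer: 33762/35861 - 6*√61/5123 ≈ 0.93232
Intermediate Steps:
t(y, d) = 0
m(q) = q/14 + q/(q² + √(100 + q²)) (m(q) = q/14 + q/(q*q + √(10² + q²)) = q*(1/14) + q/(q² + √(100 + q²)) = q/14 + q/(q² + √(100 + q²)))
t(-56, 182) - m(-12) = 0 - (-12)*(14 + (-12)² + √(100 + (-12)²))/(14*((-12)² + √(100 + (-12)²))) = 0 - (-12)*(14 + 144 + √(100 + 144))/(14*(144 + √(100 + 144))) = 0 - (-12)*(14 + 144 + √244)/(14*(144 + √244)) = 0 - (-12)*(14 + 144 + 2*√61)/(14*(144 + 2*√61)) = 0 - (-12)*(158 + 2*√61)/(14*(144 + 2*√61)) = 0 - (-6)*(158 + 2*√61)/(7*(144 + 2*√61)) = 0 + 6*(158 + 2*√61)/(7*(144 + 2*√61)) = 6*(158 + 2*√61)/(7*(144 + 2*√61))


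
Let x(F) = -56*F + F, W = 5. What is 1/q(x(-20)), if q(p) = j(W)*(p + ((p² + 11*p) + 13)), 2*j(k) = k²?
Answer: 2/30580325 ≈ 6.5402e-8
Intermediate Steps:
j(k) = k²/2
x(F) = -55*F
q(p) = 325/2 + 150*p + 25*p²/2 (q(p) = ((½)*5²)*(p + ((p² + 11*p) + 13)) = ((½)*25)*(p + (13 + p² + 11*p)) = 25*(13 + p² + 12*p)/2 = 325/2 + 150*p + 25*p²/2)
1/q(x(-20)) = 1/(325/2 + 150*(-55*(-20)) + 25*(-55*(-20))²/2) = 1/(325/2 + 150*1100 + (25/2)*1100²) = 1/(325/2 + 165000 + (25/2)*1210000) = 1/(325/2 + 165000 + 15125000) = 1/(30580325/2) = 2/30580325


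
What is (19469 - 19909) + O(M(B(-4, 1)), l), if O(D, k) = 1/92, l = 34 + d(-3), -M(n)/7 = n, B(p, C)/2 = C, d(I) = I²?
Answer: -40479/92 ≈ -439.99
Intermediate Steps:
B(p, C) = 2*C
M(n) = -7*n
l = 43 (l = 34 + (-3)² = 34 + 9 = 43)
O(D, k) = 1/92
(19469 - 19909) + O(M(B(-4, 1)), l) = (19469 - 19909) + 1/92 = -440 + 1/92 = -40479/92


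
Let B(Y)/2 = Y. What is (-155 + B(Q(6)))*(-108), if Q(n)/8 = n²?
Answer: -45468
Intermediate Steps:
Q(n) = 8*n²
B(Y) = 2*Y
(-155 + B(Q(6)))*(-108) = (-155 + 2*(8*6²))*(-108) = (-155 + 2*(8*36))*(-108) = (-155 + 2*288)*(-108) = (-155 + 576)*(-108) = 421*(-108) = -45468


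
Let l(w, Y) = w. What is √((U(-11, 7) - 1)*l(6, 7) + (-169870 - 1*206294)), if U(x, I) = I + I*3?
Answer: 9*I*√4642 ≈ 613.19*I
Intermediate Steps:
U(x, I) = 4*I (U(x, I) = I + 3*I = 4*I)
√((U(-11, 7) - 1)*l(6, 7) + (-169870 - 1*206294)) = √((4*7 - 1)*6 + (-169870 - 1*206294)) = √((28 - 1)*6 + (-169870 - 206294)) = √(27*6 - 376164) = √(162 - 376164) = √(-376002) = 9*I*√4642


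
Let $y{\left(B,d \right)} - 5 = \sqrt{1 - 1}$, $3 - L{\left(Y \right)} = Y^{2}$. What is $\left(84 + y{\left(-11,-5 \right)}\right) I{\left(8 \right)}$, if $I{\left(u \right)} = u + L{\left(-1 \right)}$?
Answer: $890$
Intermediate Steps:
$L{\left(Y \right)} = 3 - Y^{2}$
$y{\left(B,d \right)} = 5$ ($y{\left(B,d \right)} = 5 + \sqrt{1 - 1} = 5 + \sqrt{0} = 5 + 0 = 5$)
$I{\left(u \right)} = 2 + u$ ($I{\left(u \right)} = u + \left(3 - \left(-1\right)^{2}\right) = u + \left(3 - 1\right) = u + 2 = 2 + u$)
$\left(84 + y{\left(-11,-5 \right)}\right) I{\left(8 \right)} = \left(84 + 5\right) \left(2 + 8\right) = 89 \cdot 10 = 890$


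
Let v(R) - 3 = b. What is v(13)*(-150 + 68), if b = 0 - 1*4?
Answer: 82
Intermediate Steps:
b = -4 (b = 0 - 4 = -4)
v(R) = -1 (v(R) = 3 - 4 = -1)
v(13)*(-150 + 68) = -(-150 + 68) = -1*(-82) = 82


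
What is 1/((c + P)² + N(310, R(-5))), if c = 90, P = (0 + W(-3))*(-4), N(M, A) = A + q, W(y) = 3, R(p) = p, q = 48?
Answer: 1/6127 ≈ 0.00016321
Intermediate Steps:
N(M, A) = 48 + A (N(M, A) = A + 48 = 48 + A)
P = -12 (P = (0 + 3)*(-4) = 3*(-4) = -12)
1/((c + P)² + N(310, R(-5))) = 1/((90 - 12)² + (48 - 5)) = 1/(78² + 43) = 1/(6084 + 43) = 1/6127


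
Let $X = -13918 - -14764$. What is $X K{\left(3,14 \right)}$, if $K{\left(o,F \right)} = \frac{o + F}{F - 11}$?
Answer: $4794$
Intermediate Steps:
$X = 846$ ($X = -13918 + 14764 = 846$)
$K{\left(o,F \right)} = \frac{F + o}{-11 + F}$
$X K{\left(3,14 \right)} = 846 \frac{14 + 3}{-11 + 14} = 846 \cdot \frac{1}{3} \cdot 17 = 846 \cdot \frac{17}{3} = 4794$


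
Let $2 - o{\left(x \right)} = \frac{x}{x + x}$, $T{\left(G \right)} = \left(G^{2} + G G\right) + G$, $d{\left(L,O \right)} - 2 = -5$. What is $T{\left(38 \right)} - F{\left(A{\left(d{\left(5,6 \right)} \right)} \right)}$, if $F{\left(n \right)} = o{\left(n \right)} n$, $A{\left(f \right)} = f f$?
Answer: $\frac{5825}{2} \approx 2912.5$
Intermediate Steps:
$d{\left(L,O \right)} = -3$ ($d{\left(L,O \right)} = 2 - 5 = -3$)
$A{\left(f \right)} = f^{2}$
$T{\left(G \right)} = G + 2 G^{2}$ ($T{\left(G \right)} = \left(G^{2} + G^{2}\right) + G = 2 G^{2} + G = G + 2 G^{2}$)
$o{\left(x \right)} = \frac{3}{2}$ ($o{\left(x \right)} = 2 - \frac{x}{x + x} = 2 - \frac{x}{2 x} = 2 - x \frac{1}{2 x} = 2 - \frac{1}{2} = \frac{3}{2}$)
$F{\left(n \right)} = \frac{3 n}{2}$
$T{\left(38 \right)} - F{\left(A{\left(d{\left(5,6 \right)} \right)} \right)} = 38 \left(1 + 2 \cdot 38\right) - \frac{3 \left(-3\right)^{2}}{2} = 38 \left(1 + 76\right) - \frac{3}{2} \cdot 9 = 38 \cdot 77 - \frac{27}{2} = 2926 - \frac{27}{2} = \frac{5825}{2}$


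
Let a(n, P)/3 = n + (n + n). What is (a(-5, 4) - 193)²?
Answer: 56644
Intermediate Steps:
a(n, P) = 9*n (a(n, P) = 3*(n + (n + n)) = 3*(n + 2*n) = 3*(3*n) = 9*n)
(a(-5, 4) - 193)² = (9*(-5) - 193)² = (-45 - 193)² = (-238)² = 56644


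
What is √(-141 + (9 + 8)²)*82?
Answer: 164*√37 ≈ 997.57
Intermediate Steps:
√(-141 + (9 + 8)²)*82 = √(-141 + 17²)*82 = √(-141 + 289)*82 = √148*82 = (2*√37)*82 = 164*√37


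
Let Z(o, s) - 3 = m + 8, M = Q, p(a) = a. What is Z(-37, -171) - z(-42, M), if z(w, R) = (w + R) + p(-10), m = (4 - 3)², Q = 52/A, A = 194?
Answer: 6182/97 ≈ 63.732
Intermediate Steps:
Q = 26/97 (Q = 52/194 = 52*(1/194) = 26/97 ≈ 0.26804)
m = 1 (m = 1² = 1)
M = 26/97 ≈ 0.26804
Z(o, s) = 12 (Z(o, s) = 3 + (1 + 8) = 3 + 9 = 12)
z(w, R) = -10 + R + w (z(w, R) = (w + R) - 10 = (R + w) - 10 = -10 + R + w)
Z(-37, -171) - z(-42, M) = 12 - (-10 + 26/97 - 42) = 12 - 1*(-5018/97) = 12 + 5018/97 = 6182/97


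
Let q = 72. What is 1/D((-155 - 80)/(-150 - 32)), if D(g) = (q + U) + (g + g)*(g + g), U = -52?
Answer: 8281/220845 ≈ 0.037497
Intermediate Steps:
D(g) = 20 + 4*g**2 (D(g) = (72 - 52) + (g + g)*(g + g) = 20 + (2*g)*(2*g) = 20 + 4*g**2)
1/D((-155 - 80)/(-150 - 32)) = 1/(20 + 4*((-155 - 80)/(-150 - 32))**2) = 1/(20 + 4*(-235/(-182))**2) = 1/(20 + 4*(-235*(-1/182))**2) = 1/(20 + 4*(235/182)**2) = 1/(20 + 4*(55225/33124)) = 1/(20 + 55225/8281) = 1/(220845/8281) = 8281/220845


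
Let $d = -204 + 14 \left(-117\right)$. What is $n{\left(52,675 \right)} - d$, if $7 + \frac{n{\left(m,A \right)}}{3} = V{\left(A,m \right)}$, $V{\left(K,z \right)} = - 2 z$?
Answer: $1509$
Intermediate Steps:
$d = -1842$ ($d = -204 - 1638 = -1842$)
$n{\left(m,A \right)} = -21 - 6 m$ ($n{\left(m,A \right)} = -21 + 3 \left(- 2 m\right) = -21 - 6 m$)
$n{\left(52,675 \right)} - d = \left(-21 - 312\right) - -1842 = \left(-21 - 312\right) + 1842 = -333 + 1842 = 1509$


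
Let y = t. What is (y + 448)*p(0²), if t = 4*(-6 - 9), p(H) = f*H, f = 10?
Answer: 0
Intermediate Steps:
p(H) = 10*H
t = -60 (t = 4*(-15) = -60)
y = -60
(y + 448)*p(0²) = (-60 + 448)*(10*0²) = 388*(10*0) = 388*0 = 0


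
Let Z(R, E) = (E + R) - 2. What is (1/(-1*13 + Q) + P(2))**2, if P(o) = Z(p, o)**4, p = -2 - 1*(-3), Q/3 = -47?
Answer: 23409/23716 ≈ 0.98705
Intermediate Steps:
Q = -141 (Q = 3*(-47) = -141)
p = 1 (p = -2 + 3 = 1)
Z(R, E) = -2 + E + R
P(o) = (-1 + o)**4 (P(o) = (-2 + o + 1)**4 = (-1 + o)**4)
(1/(-1*13 + Q) + P(2))**2 = (1/(-1*13 - 141) + (-1 + 2)**4)**2 = (1/(-13 - 141) + 1**4)**2 = (1/(-154) + 1)**2 = (-1/154 + 1)**2 = (153/154)**2 = 23409/23716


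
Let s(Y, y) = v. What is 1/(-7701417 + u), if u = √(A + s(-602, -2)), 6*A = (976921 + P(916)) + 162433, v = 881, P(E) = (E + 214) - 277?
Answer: -5134278/39541215744649 - √763662/118623647233947 ≈ -1.2985e-7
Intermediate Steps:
P(E) = -63 + E (P(E) = (214 + E) - 277 = -63 + E)
s(Y, y) = 881
A = 380069/2 (A = ((976921 + (-63 + 916)) + 162433)/6 = ((976921 + 853) + 162433)/6 = (977774 + 162433)/6 = (⅙)*1140207 = 380069/2 ≈ 1.9003e+5)
u = √763662/2 (u = √(380069/2 + 881) = √(381831/2) = √763662/2 ≈ 436.94)
1/(-7701417 + u) = 1/(-7701417 + √763662/2)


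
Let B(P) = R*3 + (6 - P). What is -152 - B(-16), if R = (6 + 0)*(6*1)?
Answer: -282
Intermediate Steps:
R = 36 (R = 6*6 = 36)
B(P) = 114 - P (B(P) = 36*3 + (6 - P) = 108 + (6 - P) = 114 - P)
-152 - B(-16) = -152 - (114 - 1*(-16)) = -152 - (114 + 16) = -152 - 1*130 = -152 - 130 = -282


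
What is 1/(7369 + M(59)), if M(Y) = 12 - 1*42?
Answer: 1/7339 ≈ 0.00013626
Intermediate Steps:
M(Y) = -30 (M(Y) = 12 - 42 = -30)
1/(7369 + M(59)) = 1/(7369 - 30) = 1/7339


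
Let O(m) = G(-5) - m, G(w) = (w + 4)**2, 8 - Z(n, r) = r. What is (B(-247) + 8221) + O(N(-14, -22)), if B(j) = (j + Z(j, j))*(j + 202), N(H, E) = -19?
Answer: 7881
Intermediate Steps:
Z(n, r) = 8 - r
G(w) = (4 + w)**2
O(m) = 1 - m (O(m) = (4 - 5)**2 - m = (-1)**2 - m = 1 - m)
B(j) = 1616 + 8*j (B(j) = (j + (8 - j))*(j + 202) = 8*(202 + j) = 1616 + 8*j)
(B(-247) + 8221) + O(N(-14, -22)) = ((1616 + 8*(-247)) + 8221) + (1 - 1*(-19)) = ((1616 - 1976) + 8221) + (1 + 19) = (-360 + 8221) + 20 = 7861 + 20 = 7881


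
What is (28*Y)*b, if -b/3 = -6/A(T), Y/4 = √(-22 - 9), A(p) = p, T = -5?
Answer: -2016*I*√31/5 ≈ -2244.9*I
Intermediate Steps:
Y = 4*I*√31 (Y = 4*√(-22 - 9) = 4*√(-31) = 4*(I*√31) = 4*I*√31 ≈ 22.271*I)
b = -18/5 (b = -(-18)/(-5) = -(-18)*(-1)/5 = -3*6/5 = -18/5 ≈ -3.6000)
(28*Y)*b = (28*(4*I*√31))*(-18/5) = (112*I*√31)*(-18/5) = -2016*I*√31/5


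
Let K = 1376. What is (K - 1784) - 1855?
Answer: -2263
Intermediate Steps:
(K - 1784) - 1855 = (1376 - 1784) - 1855 = -408 - 1855 = -2263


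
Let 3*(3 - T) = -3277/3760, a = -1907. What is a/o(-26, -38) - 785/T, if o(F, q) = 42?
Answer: -442683719/1558914 ≈ -283.97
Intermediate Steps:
T = 37117/11280 (T = 3 - (-3277)/(3*3760) = 3 - ⅓*(-3277/3760) = 3 + 3277/11280 = 37117/11280 ≈ 3.2905)
a/o(-26, -38) - 785/T = -1907/42 - 785/37117/11280 = -1907*1/42 - 785*11280/37117 = -1907/42 - 8854800/37117 = -442683719/1558914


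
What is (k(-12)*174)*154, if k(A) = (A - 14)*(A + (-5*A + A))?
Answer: -25081056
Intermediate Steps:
k(A) = -3*A*(-14 + A) (k(A) = (-14 + A)*(A - 4*A) = (-14 + A)*(-3*A) = -3*A*(-14 + A))
(k(-12)*174)*154 = ((3*(-12)*(14 - 1*(-12)))*174)*154 = ((3*(-12)*(14 + 12))*174)*154 = ((3*(-12)*26)*174)*154 = -936*174*154 = -162864*154 = -25081056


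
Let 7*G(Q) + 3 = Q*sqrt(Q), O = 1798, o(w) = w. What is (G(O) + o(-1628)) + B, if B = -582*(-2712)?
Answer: 11037289/7 + 1798*sqrt(1798)/7 ≈ 1.5876e+6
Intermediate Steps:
B = 1578384
G(Q) = -3/7 + Q**(3/2)/7 (G(Q) = -3/7 + (Q*sqrt(Q))/7 = -3/7 + Q**(3/2)/7)
(G(O) + o(-1628)) + B = ((-3/7 + 1798**(3/2)/7) - 1628) + 1578384 = ((-3/7 + (1798*sqrt(1798))/7) - 1628) + 1578384 = ((-3/7 + 1798*sqrt(1798)/7) - 1628) + 1578384 = (-11399/7 + 1798*sqrt(1798)/7) + 1578384 = 11037289/7 + 1798*sqrt(1798)/7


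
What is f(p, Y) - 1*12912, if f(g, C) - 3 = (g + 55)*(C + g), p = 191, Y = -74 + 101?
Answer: 40719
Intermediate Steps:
Y = 27
f(g, C) = 3 + (55 + g)*(C + g) (f(g, C) = 3 + (g + 55)*(C + g) = 3 + (55 + g)*(C + g))
f(p, Y) - 1*12912 = (3 + 191**2 + 55*27 + 55*191 + 27*191) - 1*12912 = (3 + 36481 + 1485 + 10505 + 5157) - 12912 = 53631 - 12912 = 40719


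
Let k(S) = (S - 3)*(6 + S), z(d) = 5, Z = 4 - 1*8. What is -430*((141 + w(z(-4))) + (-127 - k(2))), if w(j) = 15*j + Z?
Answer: -39990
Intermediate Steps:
Z = -4 (Z = 4 - 8 = -4)
w(j) = -4 + 15*j (w(j) = 15*j - 4 = -4 + 15*j)
k(S) = (-3 + S)*(6 + S)
-430*((141 + w(z(-4))) + (-127 - k(2))) = -430*((141 + (-4 + 15*5)) + (-127 - (-18 + 2² + 3*2))) = -430*((141 + (-4 + 75)) + (-127 - (-18 + 4 + 6))) = -430*((141 + 71) + (-127 - 1*(-8))) = -430*(212 + (-127 + 8)) = -430*(212 - 119) = -430*93 = -39990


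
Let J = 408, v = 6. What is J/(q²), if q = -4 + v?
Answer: 102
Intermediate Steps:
q = 2 (q = -4 + 6 = 2)
J/(q²) = 408/(2²) = 408/4 = 408*(¼) = 102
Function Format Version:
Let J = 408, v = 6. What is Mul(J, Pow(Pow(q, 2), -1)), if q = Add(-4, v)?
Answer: 102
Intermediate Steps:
q = 2 (q = Add(-4, 6) = 2)
Mul(J, Pow(Pow(q, 2), -1)) = Mul(408, Pow(Pow(2, 2), -1)) = Mul(408, Pow(4, -1)) = Mul(408, Rational(1, 4)) = 102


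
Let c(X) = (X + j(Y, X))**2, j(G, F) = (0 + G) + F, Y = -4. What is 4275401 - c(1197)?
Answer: -1436699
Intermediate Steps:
j(G, F) = F + G (j(G, F) = G + F = F + G)
c(X) = (-4 + 2*X)**2 (c(X) = (X + (X - 4))**2 = (X + (-4 + X))**2 = (-4 + 2*X)**2)
4275401 - c(1197) = 4275401 - 4*(-2 + 1197)**2 = 4275401 - 4*1195**2 = 4275401 - 4*1428025 = 4275401 - 1*5712100 = 4275401 - 5712100 = -1436699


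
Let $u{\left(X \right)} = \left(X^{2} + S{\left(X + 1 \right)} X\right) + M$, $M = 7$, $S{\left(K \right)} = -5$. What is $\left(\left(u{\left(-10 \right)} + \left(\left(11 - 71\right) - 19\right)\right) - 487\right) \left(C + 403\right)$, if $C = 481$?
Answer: $-361556$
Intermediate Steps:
$u{\left(X \right)} = 7 + X^{2} - 5 X$ ($u{\left(X \right)} = \left(X^{2} - 5 X\right) + 7 = 7 + X^{2} - 5 X$)
$\left(\left(u{\left(-10 \right)} + \left(\left(11 - 71\right) - 19\right)\right) - 487\right) \left(C + 403\right) = \left(\left(\left(7 + \left(-10\right)^{2} - -50\right) + \left(\left(11 - 71\right) - 19\right)\right) - 487\right) \left(481 + 403\right) = \left(\left(\left(7 + 100 + 50\right) - 79\right) - 487\right) 884 = \left(\left(157 - 79\right) - 487\right) 884 = \left(78 - 487\right) 884 = \left(-409\right) 884 = -361556$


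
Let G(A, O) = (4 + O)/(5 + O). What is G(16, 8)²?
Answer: 144/169 ≈ 0.85207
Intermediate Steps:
G(A, O) = (4 + O)/(5 + O)
G(16, 8)² = ((4 + 8)/(5 + 8))² = (12/13)² = 144/169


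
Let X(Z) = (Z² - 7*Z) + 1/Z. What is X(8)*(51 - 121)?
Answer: -2275/4 ≈ -568.75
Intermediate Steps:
X(Z) = 1/Z + Z² - 7*Z
X(8)*(51 - 121) = ((1 + 8²*(-7 + 8))/8)*(51 - 121) = ((1 + 64*1)/8)*(-70) = ((1 + 64)/8)*(-70) = ((⅛)*65)*(-70) = (65/8)*(-70) = -2275/4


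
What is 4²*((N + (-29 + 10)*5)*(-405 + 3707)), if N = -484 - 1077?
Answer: -87489792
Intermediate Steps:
N = -1561
4²*((N + (-29 + 10)*5)*(-405 + 3707)) = 4²*((-1561 + (-29 + 10)*5)*(-405 + 3707)) = 16*((-1561 - 19*5)*3302) = 16*((-1561 - 95)*3302) = 16*(-1656*3302) = 16*(-5468112) = -87489792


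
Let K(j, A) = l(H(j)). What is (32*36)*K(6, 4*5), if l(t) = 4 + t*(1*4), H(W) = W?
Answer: 32256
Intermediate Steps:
l(t) = 4 + 4*t (l(t) = 4 + t*4 = 4 + 4*t)
K(j, A) = 4 + 4*j
(32*36)*K(6, 4*5) = (32*36)*(4 + 4*6) = 1152*(4 + 24) = 1152*28 = 32256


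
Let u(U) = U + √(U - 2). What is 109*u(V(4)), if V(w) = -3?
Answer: -327 + 109*I*√5 ≈ -327.0 + 243.73*I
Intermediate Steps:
u(U) = U + √(-2 + U)
109*u(V(4)) = 109*(-3 + √(-2 - 3)) = 109*(-3 + √(-5)) = 109*(-3 + I*√5) = -327 + 109*I*√5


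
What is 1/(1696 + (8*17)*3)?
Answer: 1/2104 ≈ 0.00047529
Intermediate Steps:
1/(1696 + (8*17)*3) = 1/(1696 + 136*3) = 1/(1696 + 408) = 1/2104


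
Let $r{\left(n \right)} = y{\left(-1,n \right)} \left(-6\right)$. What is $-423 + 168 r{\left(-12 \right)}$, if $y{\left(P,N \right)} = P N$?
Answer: $-12519$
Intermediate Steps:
$y{\left(P,N \right)} = N P$
$r{\left(n \right)} = 6 n$ ($r{\left(n \right)} = n \left(-1\right) \left(-6\right) = - n \left(-6\right) = 6 n$)
$-423 + 168 r{\left(-12 \right)} = -423 + 168 \cdot 6 \left(-12\right) = -423 + 168 \left(-72\right) = -423 - 12096 = -12519$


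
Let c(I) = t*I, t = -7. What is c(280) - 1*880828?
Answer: -882788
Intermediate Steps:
c(I) = -7*I
c(280) - 1*880828 = -7*280 - 1*880828 = -1960 - 880828 = -882788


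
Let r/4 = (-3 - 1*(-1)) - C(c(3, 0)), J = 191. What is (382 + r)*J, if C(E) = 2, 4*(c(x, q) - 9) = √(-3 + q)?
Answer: 69906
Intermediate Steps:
c(x, q) = 9 + √(-3 + q)/4
r = -16 (r = 4*((-3 - 1*(-1)) - 1*2) = 4*((-3 + 1) - 2) = 4*(-2 - 2) = 4*(-4) = -16)
(382 + r)*J = (382 - 16)*191 = 366*191 = 69906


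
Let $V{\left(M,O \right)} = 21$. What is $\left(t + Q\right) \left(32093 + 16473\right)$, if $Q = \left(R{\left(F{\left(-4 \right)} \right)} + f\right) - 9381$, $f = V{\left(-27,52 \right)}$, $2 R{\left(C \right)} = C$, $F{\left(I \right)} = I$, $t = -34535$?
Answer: $-2131901702$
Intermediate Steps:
$R{\left(C \right)} = \frac{C}{2}$
$f = 21$
$Q = -9362$ ($Q = \left(\frac{1}{2} \left(-4\right) + 21\right) - 9381 = \left(-2 + 21\right) - 9381 = 19 - 9381 = -9362$)
$\left(t + Q\right) \left(32093 + 16473\right) = \left(-34535 - 9362\right) \left(32093 + 16473\right) = \left(-43897\right) 48566 = -2131901702$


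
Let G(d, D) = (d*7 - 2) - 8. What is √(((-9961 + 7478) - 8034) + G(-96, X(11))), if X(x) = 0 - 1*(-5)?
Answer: I*√11199 ≈ 105.83*I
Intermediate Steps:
X(x) = 5 (X(x) = 0 + 5 = 5)
G(d, D) = -10 + 7*d (G(d, D) = (7*d - 2) - 8 = (-2 + 7*d) - 8 = -10 + 7*d)
√(((-9961 + 7478) - 8034) + G(-96, X(11))) = √(((-9961 + 7478) - 8034) + (-10 + 7*(-96))) = √((-2483 - 8034) + (-10 - 672)) = √(-10517 - 682) = √(-11199) = I*√11199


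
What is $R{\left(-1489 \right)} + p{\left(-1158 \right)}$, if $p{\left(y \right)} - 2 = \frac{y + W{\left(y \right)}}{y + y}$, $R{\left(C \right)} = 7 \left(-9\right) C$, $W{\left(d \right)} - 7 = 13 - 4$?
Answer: $\frac{108631393}{1158} \approx 93810.0$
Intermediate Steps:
$W{\left(d \right)} = 16$ ($W{\left(d \right)} = 7 + \left(13 - 4\right) = 7 + 9 = 16$)
$R{\left(C \right)} = - 63 C$
$p{\left(y \right)} = 2 + \frac{16 + y}{2 y}$ ($p{\left(y \right)} = 2 + \frac{y + 16}{y + y} = 2 + \frac{16 + y}{2 y}$)
$R{\left(-1489 \right)} + p{\left(-1158 \right)} = \left(-63\right) \left(-1489\right) + \left(\frac{5}{2} + \frac{8}{-1158}\right) = 93807 + \left(\frac{5}{2} + 8 \left(- \frac{1}{1158}\right)\right) = 93807 + \left(\frac{5}{2} - \frac{4}{579}\right) = 93807 + \frac{2887}{1158} = \frac{108631393}{1158}$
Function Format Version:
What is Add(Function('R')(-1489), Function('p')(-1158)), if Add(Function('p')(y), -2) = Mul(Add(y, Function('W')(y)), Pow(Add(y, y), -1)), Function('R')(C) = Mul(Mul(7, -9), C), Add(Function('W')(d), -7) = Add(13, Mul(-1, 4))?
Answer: Rational(108631393, 1158) ≈ 93810.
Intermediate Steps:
Function('W')(d) = 16 (Function('W')(d) = Add(7, Add(13, Mul(-1, 4))) = Add(7, Add(13, -4)) = Add(7, 9) = 16)
Function('R')(C) = Mul(-63, C)
Function('p')(y) = Add(2, Mul(Rational(1, 2), Pow(y, -1), Add(16, y))) (Function('p')(y) = Add(2, Mul(Add(y, 16), Pow(Add(y, y), -1))) = Add(2, Mul(Add(16, y), Pow(Mul(2, y), -1))) = Add(2, Mul(Add(16, y), Mul(Rational(1, 2), Pow(y, -1)))) = Add(2, Mul(Rational(1, 2), Pow(y, -1), Add(16, y))))
Add(Function('R')(-1489), Function('p')(-1158)) = Add(Mul(-63, -1489), Add(Rational(5, 2), Mul(8, Pow(-1158, -1)))) = Add(93807, Add(Rational(5, 2), Mul(8, Rational(-1, 1158)))) = Add(93807, Add(Rational(5, 2), Rational(-4, 579))) = Add(93807, Rational(2887, 1158)) = Rational(108631393, 1158)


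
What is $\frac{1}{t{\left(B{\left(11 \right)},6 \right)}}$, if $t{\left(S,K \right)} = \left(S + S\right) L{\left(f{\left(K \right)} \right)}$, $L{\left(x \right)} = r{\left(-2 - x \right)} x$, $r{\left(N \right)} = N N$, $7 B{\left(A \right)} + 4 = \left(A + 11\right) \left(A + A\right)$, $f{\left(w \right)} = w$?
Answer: $\frac{7}{368640} \approx 1.8989 \cdot 10^{-5}$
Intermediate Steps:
$B{\left(A \right)} = - \frac{4}{7} + \frac{2 A \left(11 + A\right)}{7}$ ($B{\left(A \right)} = - \frac{4}{7} + \frac{\left(A + 11\right) \left(A + A\right)}{7} = - \frac{4}{7} + \frac{\left(11 + A\right) 2 A}{7} = - \frac{4}{7} + \frac{2 A \left(11 + A\right)}{7}$)
$r{\left(N \right)} = N^{2}$
$L{\left(x \right)} = x \left(-2 - x\right)^{2}$ ($L{\left(x \right)} = \left(-2 - x\right)^{2} x = x \left(-2 - x\right)^{2}$)
$t{\left(S,K \right)} = 2 K S \left(2 + K\right)^{2}$ ($t{\left(S,K \right)} = \left(S + S\right) K \left(2 + K\right)^{2} = 2 S K \left(2 + K\right)^{2} = 2 K S \left(2 + K\right)^{2}$)
$\frac{1}{t{\left(B{\left(11 \right)},6 \right)}} = \frac{1}{2 \cdot 6 \left(- \frac{4}{7} + \frac{2 \cdot 11^{2}}{7} + \frac{22}{7} \cdot 11\right) \left(2 + 6\right)^{2}} = \frac{1}{2 \cdot 6 \left(- \frac{4}{7} + \frac{2}{7} \cdot 121 + \frac{242}{7}\right) 8^{2}} = \frac{1}{2 \cdot 6 \left(- \frac{4}{7} + \frac{242}{7} + \frac{242}{7}\right) 64} = \frac{1}{2 \cdot 6 \cdot \frac{480}{7} \cdot 64} = \frac{1}{\frac{368640}{7}} = \frac{7}{368640}$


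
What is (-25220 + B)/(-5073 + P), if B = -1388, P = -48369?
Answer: 13304/26721 ≈ 0.49789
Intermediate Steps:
(-25220 + B)/(-5073 + P) = (-25220 - 1388)/(-5073 - 48369) = -26608/(-53442) = -26608*(-1/53442) = 13304/26721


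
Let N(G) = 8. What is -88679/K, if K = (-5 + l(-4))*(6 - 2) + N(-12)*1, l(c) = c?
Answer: 88679/28 ≈ 3167.1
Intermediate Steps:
K = -28 (K = (-5 - 4)*(6 - 2) + 8*1 = -9*4 + 8 = -36 + 8 = -28)
-88679/K = -88679/(-28) = -88679*(-1/28) = 88679/28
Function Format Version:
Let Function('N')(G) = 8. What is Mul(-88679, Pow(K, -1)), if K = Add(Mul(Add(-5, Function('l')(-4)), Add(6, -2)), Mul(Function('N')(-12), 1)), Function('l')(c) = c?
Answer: Rational(88679, 28) ≈ 3167.1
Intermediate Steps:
K = -28 (K = Add(Mul(Add(-5, -4), Add(6, -2)), Mul(8, 1)) = Add(Mul(-9, 4), 8) = Add(-36, 8) = -28)
Mul(-88679, Pow(K, -1)) = Mul(-88679, Pow(-28, -1)) = Mul(-88679, Rational(-1, 28)) = Rational(88679, 28)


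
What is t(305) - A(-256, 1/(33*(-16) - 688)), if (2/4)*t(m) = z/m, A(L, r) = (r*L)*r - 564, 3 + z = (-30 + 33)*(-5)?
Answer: 993379889/1761680 ≈ 563.88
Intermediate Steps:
z = -18 (z = -3 + (-30 + 33)*(-5) = -3 + 3*(-5) = -3 - 15 = -18)
A(L, r) = -564 + L*r² (A(L, r) = (L*r)*r - 564 = L*r² - 564 = -564 + L*r²)
t(m) = -36/m (t(m) = 2*(-18/m) = -36/m)
t(305) - A(-256, 1/(33*(-16) - 688)) = -36/305 - (-564 - 256/(33*(-16) - 688)²) = -36*1/305 - (-564 - 256/(-528 - 688)²) = -36/305 - (-564 - 256*(1/(-1216))²) = -36/305 - (-564 - 256*(-1/1216)²) = -36/305 - (-564 - 256*1/1478656) = -36/305 - (-564 - 1/5776) = -36/305 - 1*(-3257665/5776) = -36/305 + 3257665/5776 = 993379889/1761680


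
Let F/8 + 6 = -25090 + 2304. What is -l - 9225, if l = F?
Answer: 173111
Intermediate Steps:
F = -182336 (F = -48 + 8*(-25090 + 2304) = -48 + 8*(-22786) = -48 - 182288 = -182336)
l = -182336
-l - 9225 = -1*(-182336) - 9225 = 182336 - 9225 = 173111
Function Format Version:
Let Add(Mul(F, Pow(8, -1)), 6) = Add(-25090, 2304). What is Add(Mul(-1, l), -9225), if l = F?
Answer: 173111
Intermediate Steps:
F = -182336 (F = Add(-48, Mul(8, Add(-25090, 2304))) = Add(-48, Mul(8, -22786)) = Add(-48, -182288) = -182336)
l = -182336
Add(Mul(-1, l), -9225) = Add(Mul(-1, -182336), -9225) = Add(182336, -9225) = 173111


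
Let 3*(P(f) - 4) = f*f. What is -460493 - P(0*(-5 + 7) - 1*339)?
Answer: -498804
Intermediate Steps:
P(f) = 4 + f²/3 (P(f) = 4 + (f*f)/3 = 4 + f²/3)
-460493 - P(0*(-5 + 7) - 1*339) = -460493 - (4 + (0*(-5 + 7) - 1*339)²/3) = -460493 - (4 + (0*2 - 339)²/3) = -460493 - (4 + (0 - 339)²/3) = -460493 - (4 + (⅓)*(-339)²) = -460493 - (4 + (⅓)*114921) = -460493 - (4 + 38307) = -460493 - 1*38311 = -460493 - 38311 = -498804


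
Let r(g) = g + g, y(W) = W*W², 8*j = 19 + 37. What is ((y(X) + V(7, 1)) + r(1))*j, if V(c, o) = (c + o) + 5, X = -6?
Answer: -1407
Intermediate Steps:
j = 7 (j = (19 + 37)/8 = (⅛)*56 = 7)
y(W) = W³
V(c, o) = 5 + c + o
r(g) = 2*g
((y(X) + V(7, 1)) + r(1))*j = (((-6)³ + (5 + 7 + 1)) + 2*1)*7 = ((-216 + 13) + 2)*7 = (-203 + 2)*7 = -201*7 = -1407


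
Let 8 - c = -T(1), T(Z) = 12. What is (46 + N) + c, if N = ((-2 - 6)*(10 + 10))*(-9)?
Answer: 1506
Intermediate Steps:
c = 20 (c = 8 - (-1)*12 = 8 - 1*(-12) = 8 + 12 = 20)
N = 1440 (N = -8*20*(-9) = -160*(-9) = 1440)
(46 + N) + c = (46 + 1440) + 20 = 1486 + 20 = 1506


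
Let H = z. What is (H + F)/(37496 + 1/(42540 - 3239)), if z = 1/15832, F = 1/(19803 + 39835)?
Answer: 1483023235/695692622673079176 ≈ 2.1317e-9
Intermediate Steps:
F = 1/59638 ≈ 1.6768e-5
z = 1/15832 ≈ 6.3163e-5
H = 1/15832 ≈ 6.3163e-5
(H + F)/(37496 + 1/(42540 - 3239)) = (1/15832 + 1/59638)/(37496 + 1/(42540 - 3239)) = 37735/(472094408*(37496 + 1/39301)) = 37735/(472094408*(1473630297/39301)) = (37735/472094408)*(39301/1473630297) = 1483023235/695692622673079176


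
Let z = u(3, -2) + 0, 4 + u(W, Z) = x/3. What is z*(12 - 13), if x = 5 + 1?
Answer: 2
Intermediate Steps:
x = 6
u(W, Z) = -2 (u(W, Z) = -4 + 6/3 = -4 + 6*(⅓) = -4 + 2 = -2)
z = -2 (z = -2 + 0 = -2)
z*(12 - 13) = -2*(12 - 13) = -2*(-1) = 2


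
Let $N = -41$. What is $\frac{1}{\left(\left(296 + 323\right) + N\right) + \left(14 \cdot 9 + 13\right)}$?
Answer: $\frac{1}{717} \approx 0.0013947$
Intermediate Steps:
$\frac{1}{\left(\left(296 + 323\right) + N\right) + \left(14 \cdot 9 + 13\right)} = \frac{1}{\left(\left(296 + 323\right) - 41\right) + \left(14 \cdot 9 + 13\right)} = \frac{1}{\left(619 - 41\right) + \left(126 + 13\right)} = \frac{1}{578 + 139} = \frac{1}{717}$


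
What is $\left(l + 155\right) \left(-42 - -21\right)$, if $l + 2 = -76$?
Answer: $-1617$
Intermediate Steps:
$l = -78$ ($l = -2 - 76 = -78$)
$\left(l + 155\right) \left(-42 - -21\right) = \left(-78 + 155\right) \left(-42 - -21\right) = 77 \left(-42 + 21\right) = 77 \left(-21\right) = -1617$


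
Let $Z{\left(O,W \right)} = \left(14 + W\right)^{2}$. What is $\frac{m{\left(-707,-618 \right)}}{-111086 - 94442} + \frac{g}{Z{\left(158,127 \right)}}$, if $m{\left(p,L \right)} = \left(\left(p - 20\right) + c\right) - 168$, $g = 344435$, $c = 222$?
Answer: $\frac{70804416593}{4086102168} \approx 17.328$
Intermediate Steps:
$m{\left(p,L \right)} = 34 + p$ ($m{\left(p,L \right)} = \left(\left(p - 20\right) + 222\right) - 168 = \left(\left(-20 + p\right) + 222\right) - 168 = \left(202 + p\right) - 168 = 34 + p$)
$\frac{m{\left(-707,-618 \right)}}{-111086 - 94442} + \frac{g}{Z{\left(158,127 \right)}} = \frac{34 - 707}{-111086 - 94442} + \frac{344435}{\left(14 + 127\right)^{2}} = - \frac{673}{-205528} + \frac{344435}{141^{2}} = \left(-673\right) \left(- \frac{1}{205528}\right) + \frac{344435}{19881} = \frac{673}{205528} + 344435 \cdot \frac{1}{19881} = \frac{673}{205528} + \frac{344435}{19881} = \frac{70804416593}{4086102168}$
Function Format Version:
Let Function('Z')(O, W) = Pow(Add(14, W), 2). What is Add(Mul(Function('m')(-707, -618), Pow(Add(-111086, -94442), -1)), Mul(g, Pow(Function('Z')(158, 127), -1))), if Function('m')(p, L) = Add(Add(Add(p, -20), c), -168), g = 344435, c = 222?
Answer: Rational(70804416593, 4086102168) ≈ 17.328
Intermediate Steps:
Function('m')(p, L) = Add(34, p) (Function('m')(p, L) = Add(Add(Add(p, -20), 222), -168) = Add(Add(Add(-20, p), 222), -168) = Add(Add(202, p), -168) = Add(34, p))
Add(Mul(Function('m')(-707, -618), Pow(Add(-111086, -94442), -1)), Mul(g, Pow(Function('Z')(158, 127), -1))) = Add(Mul(Add(34, -707), Pow(Add(-111086, -94442), -1)), Mul(344435, Pow(Pow(Add(14, 127), 2), -1))) = Add(Mul(-673, Pow(-205528, -1)), Mul(344435, Pow(Pow(141, 2), -1))) = Add(Mul(-673, Rational(-1, 205528)), Mul(344435, Pow(19881, -1))) = Add(Rational(673, 205528), Mul(344435, Rational(1, 19881))) = Add(Rational(673, 205528), Rational(344435, 19881)) = Rational(70804416593, 4086102168)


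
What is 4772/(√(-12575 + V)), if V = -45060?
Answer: -4772*I*√57635/57635 ≈ -19.877*I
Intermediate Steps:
4772/(√(-12575 + V)) = 4772/(√(-12575 - 45060)) = 4772/(√(-57635)) = 4772/((I*√57635)) = 4772*(-I*√57635/57635) = -4772*I*√57635/57635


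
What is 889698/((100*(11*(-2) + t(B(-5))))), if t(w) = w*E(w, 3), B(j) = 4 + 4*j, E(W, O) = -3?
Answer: 444849/1300 ≈ 342.19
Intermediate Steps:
t(w) = -3*w (t(w) = w*(-3) = -3*w)
889698/((100*(11*(-2) + t(B(-5))))) = 889698/((100*(11*(-2) - 3*(4 + 4*(-5))))) = 889698/((100*(-22 - 3*(4 - 20)))) = 889698/((100*(-22 - 3*(-16)))) = 889698/((100*(-22 + 48))) = 889698/((100*26)) = 889698/2600 = 889698*(1/2600) = 444849/1300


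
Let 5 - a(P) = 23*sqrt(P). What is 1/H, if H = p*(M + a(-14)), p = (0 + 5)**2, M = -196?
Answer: I/(25*(-191*I + 23*sqrt(14))) ≈ -0.00017408 + 7.8436e-5*I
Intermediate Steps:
p = 25 (p = 5**2 = 25)
a(P) = 5 - 23*sqrt(P)
H = -4775 - 575*I*sqrt(14) (H = 25*(-196 + (5 - 23*I*sqrt(14))) = 25*(-191 - 23*I*sqrt(14)) = -4775 - 575*I*sqrt(14) ≈ -4775.0 - 2151.5*I)
1/H = 1/(-4775 - 575*I*sqrt(14))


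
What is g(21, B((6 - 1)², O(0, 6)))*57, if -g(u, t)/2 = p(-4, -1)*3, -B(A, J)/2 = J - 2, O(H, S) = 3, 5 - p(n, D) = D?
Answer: -2052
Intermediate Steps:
p(n, D) = 5 - D
B(A, J) = 4 - 2*J (B(A, J) = -2*(J - 2) = -2*(-2 + J) = 4 - 2*J)
g(u, t) = -36 (g(u, t) = -2*(5 - 1*(-1))*3 = -2*(5 + 1)*3 = -12*3 = -2*18 = -36)
g(21, B((6 - 1)², O(0, 6)))*57 = -36*57 = -2052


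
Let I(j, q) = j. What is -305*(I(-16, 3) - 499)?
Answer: 157075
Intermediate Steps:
-305*(I(-16, 3) - 499) = -305*(-16 - 499) = -305*(-515) = 157075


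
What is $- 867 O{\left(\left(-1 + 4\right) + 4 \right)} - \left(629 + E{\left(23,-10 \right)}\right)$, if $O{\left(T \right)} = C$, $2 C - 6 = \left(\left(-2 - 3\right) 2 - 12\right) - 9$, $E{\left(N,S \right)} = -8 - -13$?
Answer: $\frac{20407}{2} \approx 10204.0$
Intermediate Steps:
$E{\left(N,S \right)} = 5$ ($E{\left(N,S \right)} = -8 + 13 = 5$)
$C = - \frac{25}{2}$ ($C = 3 + \frac{\left(\left(-2 - 3\right) 2 - 12\right) - 9}{2} = 3 + \frac{\left(\left(-5\right) 2 - 12\right) - 9}{2} = 3 + \frac{\left(-10 - 12\right) - 9}{2} = 3 + \frac{-22 - 9}{2} = 3 + \frac{1}{2} \left(-31\right) = 3 - \frac{31}{2} = - \frac{25}{2} \approx -12.5$)
$O{\left(T \right)} = - \frac{25}{2}$
$- 867 O{\left(\left(-1 + 4\right) + 4 \right)} - \left(629 + E{\left(23,-10 \right)}\right) = \left(-867\right) \left(- \frac{25}{2}\right) - 634 = \frac{21675}{2} - 634 = \frac{20407}{2}$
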